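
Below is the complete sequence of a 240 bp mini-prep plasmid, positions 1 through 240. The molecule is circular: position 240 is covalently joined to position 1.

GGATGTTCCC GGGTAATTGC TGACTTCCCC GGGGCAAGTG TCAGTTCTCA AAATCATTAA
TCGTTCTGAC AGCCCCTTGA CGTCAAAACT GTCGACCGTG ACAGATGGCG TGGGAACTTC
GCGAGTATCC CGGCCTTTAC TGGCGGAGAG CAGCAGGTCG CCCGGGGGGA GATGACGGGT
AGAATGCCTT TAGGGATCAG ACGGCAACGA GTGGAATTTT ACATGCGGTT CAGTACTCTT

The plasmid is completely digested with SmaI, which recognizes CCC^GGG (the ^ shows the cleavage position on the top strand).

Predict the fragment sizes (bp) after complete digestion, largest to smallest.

133, 87, 20 bp

SmaI sites (CCCGGG) start at positions 8, 28, 161.
SmaI cuts after base 3 of each site, so after positions 10, 30, 163.
Circular molecule, 3 cuts → 3 fragments:
  11–30 → 20 bp
  31–163 → 133 bp
  164–240 then 1–10 → 77 + 10 = 87 bp
Sorted largest to smallest: 133, 87, 20 bp.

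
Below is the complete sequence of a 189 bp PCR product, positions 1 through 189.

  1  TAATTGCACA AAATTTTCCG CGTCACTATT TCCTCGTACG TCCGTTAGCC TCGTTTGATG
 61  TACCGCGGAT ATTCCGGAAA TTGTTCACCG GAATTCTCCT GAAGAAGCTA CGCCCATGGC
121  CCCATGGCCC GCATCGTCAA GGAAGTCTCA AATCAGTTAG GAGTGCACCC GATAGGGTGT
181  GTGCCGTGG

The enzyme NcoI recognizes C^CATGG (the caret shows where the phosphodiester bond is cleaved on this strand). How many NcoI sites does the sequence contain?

2

CCATGG occurs starting at positions 114, 122.
NcoI cuts at 2 sites.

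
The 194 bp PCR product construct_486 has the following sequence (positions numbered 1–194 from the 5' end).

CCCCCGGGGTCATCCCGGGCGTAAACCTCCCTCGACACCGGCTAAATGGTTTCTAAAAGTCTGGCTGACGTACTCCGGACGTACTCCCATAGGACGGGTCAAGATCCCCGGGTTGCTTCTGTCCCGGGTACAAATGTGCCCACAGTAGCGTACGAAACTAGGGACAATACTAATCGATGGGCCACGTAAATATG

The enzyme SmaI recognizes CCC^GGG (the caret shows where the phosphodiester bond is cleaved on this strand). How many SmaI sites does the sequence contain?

4

CCCGGG occurs starting at positions 3, 14, 107, 123.
SmaI cuts at 4 sites.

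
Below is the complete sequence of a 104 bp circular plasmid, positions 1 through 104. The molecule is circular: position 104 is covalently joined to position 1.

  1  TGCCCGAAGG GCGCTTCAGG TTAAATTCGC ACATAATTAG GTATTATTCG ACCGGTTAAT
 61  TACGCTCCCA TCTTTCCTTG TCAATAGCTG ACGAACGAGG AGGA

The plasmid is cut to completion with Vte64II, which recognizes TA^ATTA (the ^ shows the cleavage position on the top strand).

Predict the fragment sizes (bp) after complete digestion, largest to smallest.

Vte64II sites (TAATTA) start at positions 34, 57.
Vte64II cuts after base 2 of each site, so after positions 35, 58.
Circular molecule, 2 cuts → 2 fragments:
  36–58 → 23 bp
  59–104 then 1–35 → 46 + 35 = 81 bp
Sorted largest to smallest: 81, 23 bp.

81, 23 bp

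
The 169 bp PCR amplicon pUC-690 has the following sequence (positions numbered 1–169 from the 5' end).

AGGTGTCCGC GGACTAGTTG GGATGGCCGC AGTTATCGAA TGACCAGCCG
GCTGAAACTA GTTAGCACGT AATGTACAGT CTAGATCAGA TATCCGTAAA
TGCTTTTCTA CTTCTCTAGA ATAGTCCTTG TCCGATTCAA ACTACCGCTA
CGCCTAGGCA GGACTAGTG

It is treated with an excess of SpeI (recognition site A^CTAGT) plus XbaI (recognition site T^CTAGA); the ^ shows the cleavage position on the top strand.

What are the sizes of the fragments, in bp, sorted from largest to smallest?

SpeI sites (ACTAGT) start at positions 13, 57, 163.
SpeI cuts after the first base of each site, so after positions 13, 57, 163.
XbaI sites (TCTAGA) start at positions 80, 115.
XbaI cuts after the first base of each site, so after positions 80, 115.
Combined cut positions: 13, 57, 80, 115, 163.
Linear molecule, 5 cuts → 6 fragments:
  1–13 → 13 bp
  14–57 → 44 bp
  58–80 → 23 bp
  81–115 → 35 bp
  116–163 → 48 bp
  164–169 → 6 bp
Sorted largest to smallest: 48, 44, 35, 23, 13, 6 bp.

48, 44, 35, 23, 13, 6 bp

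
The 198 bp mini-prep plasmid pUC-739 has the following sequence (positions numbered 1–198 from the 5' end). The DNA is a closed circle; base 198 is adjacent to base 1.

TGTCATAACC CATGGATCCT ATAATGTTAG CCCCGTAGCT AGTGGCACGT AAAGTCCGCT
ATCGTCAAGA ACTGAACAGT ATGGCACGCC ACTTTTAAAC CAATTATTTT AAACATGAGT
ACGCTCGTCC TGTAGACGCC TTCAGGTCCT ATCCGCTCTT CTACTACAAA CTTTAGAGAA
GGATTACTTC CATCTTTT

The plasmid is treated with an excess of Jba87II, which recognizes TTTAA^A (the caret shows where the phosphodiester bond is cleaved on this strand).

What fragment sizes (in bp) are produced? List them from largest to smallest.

184, 14 bp

Jba87II sites (TTTAAA) start at positions 94, 108.
Jba87II cuts after base 5 of each site (before the last base), so after positions 98, 112.
Circular molecule, 2 cuts → 2 fragments:
  99–112 → 14 bp
  113–198 then 1–98 → 86 + 98 = 184 bp
Sorted largest to smallest: 184, 14 bp.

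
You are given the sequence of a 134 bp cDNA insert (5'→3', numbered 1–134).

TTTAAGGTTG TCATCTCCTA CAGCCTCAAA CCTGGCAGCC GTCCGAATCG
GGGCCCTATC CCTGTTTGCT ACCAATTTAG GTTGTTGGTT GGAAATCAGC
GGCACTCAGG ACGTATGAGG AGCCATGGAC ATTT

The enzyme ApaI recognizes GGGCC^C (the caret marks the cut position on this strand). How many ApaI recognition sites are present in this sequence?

GGGCCC occurs starting at position 51.
ApaI cuts at 1 site.

1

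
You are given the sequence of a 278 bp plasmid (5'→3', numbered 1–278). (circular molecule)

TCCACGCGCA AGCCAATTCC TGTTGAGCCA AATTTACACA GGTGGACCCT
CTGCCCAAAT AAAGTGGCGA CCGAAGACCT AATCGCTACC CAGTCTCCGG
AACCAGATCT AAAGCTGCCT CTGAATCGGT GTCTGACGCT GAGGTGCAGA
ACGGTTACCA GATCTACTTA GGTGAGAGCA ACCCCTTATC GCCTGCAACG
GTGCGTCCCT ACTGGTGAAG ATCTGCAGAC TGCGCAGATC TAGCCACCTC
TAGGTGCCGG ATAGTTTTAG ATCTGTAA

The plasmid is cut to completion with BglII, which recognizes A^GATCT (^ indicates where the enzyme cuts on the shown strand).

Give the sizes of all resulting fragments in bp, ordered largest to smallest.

BglII sites (AGATCT) start at positions 105, 160, 219, 236, 269.
BglII cuts after the first base of each site, so after positions 105, 160, 219, 236, 269.
Circular molecule, 5 cuts → 5 fragments:
  106–160 → 55 bp
  161–219 → 59 bp
  220–236 → 17 bp
  237–269 → 33 bp
  270–278 then 1–105 → 9 + 105 = 114 bp
Sorted largest to smallest: 114, 59, 55, 33, 17 bp.

114, 59, 55, 33, 17 bp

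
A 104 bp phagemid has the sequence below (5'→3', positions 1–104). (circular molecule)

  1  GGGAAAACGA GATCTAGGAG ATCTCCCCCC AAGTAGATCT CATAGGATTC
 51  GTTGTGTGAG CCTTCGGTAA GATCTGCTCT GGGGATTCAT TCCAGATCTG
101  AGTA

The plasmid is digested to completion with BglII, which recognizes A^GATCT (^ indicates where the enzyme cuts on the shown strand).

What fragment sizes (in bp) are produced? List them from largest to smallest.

BglII sites (AGATCT) start at positions 10, 19, 35, 70, 94.
BglII cuts after the first base of each site, so after positions 10, 19, 35, 70, 94.
Circular molecule, 5 cuts → 5 fragments:
  11–19 → 9 bp
  20–35 → 16 bp
  36–70 → 35 bp
  71–94 → 24 bp
  95–104 then 1–10 → 10 + 10 = 20 bp
Sorted largest to smallest: 35, 24, 20, 16, 9 bp.

35, 24, 20, 16, 9 bp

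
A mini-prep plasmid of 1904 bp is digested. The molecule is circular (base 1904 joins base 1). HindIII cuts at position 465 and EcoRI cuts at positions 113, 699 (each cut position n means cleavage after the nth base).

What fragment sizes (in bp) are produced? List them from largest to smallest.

1318, 352, 234 bp

Combined cut positions (sorted): 113, 465, 699.
Circular molecule, 3 cuts → 3 fragments:
  465 − 113 = 352 bp
  699 − 465 = 234 bp
  wrap: 1904 − 699 + 113 = 1318 bp
Sorted largest to smallest: 1318, 352, 234 bp.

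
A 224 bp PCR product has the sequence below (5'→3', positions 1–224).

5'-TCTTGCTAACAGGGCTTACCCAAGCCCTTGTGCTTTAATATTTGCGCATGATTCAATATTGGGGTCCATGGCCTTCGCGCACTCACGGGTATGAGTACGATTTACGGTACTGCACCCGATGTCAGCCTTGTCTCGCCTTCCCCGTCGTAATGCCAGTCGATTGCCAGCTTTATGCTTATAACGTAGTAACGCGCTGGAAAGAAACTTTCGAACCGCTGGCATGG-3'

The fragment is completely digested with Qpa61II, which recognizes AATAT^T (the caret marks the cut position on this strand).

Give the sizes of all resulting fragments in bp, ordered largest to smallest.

165, 41, 18 bp

Qpa61II sites (AATATT) start at positions 37, 55.
Qpa61II cuts after base 5 of each site (before the last base), so after positions 41, 59.
Linear molecule, 2 cuts → 3 fragments:
  1–41 → 41 bp
  42–59 → 18 bp
  60–224 → 165 bp
Sorted largest to smallest: 165, 41, 18 bp.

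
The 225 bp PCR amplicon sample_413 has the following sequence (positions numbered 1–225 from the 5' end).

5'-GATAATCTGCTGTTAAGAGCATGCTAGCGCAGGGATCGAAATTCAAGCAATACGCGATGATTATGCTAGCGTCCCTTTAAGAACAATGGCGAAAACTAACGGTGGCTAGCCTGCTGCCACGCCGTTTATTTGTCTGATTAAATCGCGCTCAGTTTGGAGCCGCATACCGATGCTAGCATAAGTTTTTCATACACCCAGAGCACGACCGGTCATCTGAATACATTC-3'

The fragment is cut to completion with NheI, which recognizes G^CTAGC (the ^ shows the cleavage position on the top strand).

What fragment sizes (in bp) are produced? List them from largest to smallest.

NheI sites (GCTAGC) start at positions 23, 65, 105, 172.
NheI cuts after the first base of each site, so after positions 23, 65, 105, 172.
Linear molecule, 4 cuts → 5 fragments:
  1–23 → 23 bp
  24–65 → 42 bp
  66–105 → 40 bp
  106–172 → 67 bp
  173–225 → 53 bp
Sorted largest to smallest: 67, 53, 42, 40, 23 bp.

67, 53, 42, 40, 23 bp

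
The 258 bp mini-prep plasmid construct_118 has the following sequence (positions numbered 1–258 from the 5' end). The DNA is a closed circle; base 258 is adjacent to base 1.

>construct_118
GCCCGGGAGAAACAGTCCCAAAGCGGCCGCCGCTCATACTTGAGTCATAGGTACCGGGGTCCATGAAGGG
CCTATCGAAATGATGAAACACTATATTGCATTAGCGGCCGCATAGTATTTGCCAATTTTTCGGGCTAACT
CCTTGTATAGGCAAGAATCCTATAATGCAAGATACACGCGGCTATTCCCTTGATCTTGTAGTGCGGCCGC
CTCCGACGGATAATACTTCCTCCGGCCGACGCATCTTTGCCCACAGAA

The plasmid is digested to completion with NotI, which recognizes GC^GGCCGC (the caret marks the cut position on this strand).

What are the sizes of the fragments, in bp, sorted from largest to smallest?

NotI sites (GCGGCCGC) start at positions 23, 104, 203.
NotI cuts after base 2 of each site, so after positions 24, 105, 204.
Circular molecule, 3 cuts → 3 fragments:
  25–105 → 81 bp
  106–204 → 99 bp
  205–258 then 1–24 → 54 + 24 = 78 bp
Sorted largest to smallest: 99, 81, 78 bp.

99, 81, 78 bp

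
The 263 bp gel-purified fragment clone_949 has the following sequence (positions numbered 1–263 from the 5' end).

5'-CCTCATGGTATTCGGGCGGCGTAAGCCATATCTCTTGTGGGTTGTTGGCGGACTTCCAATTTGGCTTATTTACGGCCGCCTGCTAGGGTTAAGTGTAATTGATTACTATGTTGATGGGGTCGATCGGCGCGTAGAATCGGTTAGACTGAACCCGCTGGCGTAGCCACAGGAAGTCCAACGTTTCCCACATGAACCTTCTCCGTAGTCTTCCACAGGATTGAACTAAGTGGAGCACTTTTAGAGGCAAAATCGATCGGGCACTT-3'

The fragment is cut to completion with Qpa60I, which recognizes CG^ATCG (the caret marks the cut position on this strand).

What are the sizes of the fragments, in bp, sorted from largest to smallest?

Qpa60I sites (CGATCG) start at positions 121, 251.
Qpa60I cuts after base 2 of each site, so after positions 122, 252.
Linear molecule, 2 cuts → 3 fragments:
  1–122 → 122 bp
  123–252 → 130 bp
  253–263 → 11 bp
Sorted largest to smallest: 130, 122, 11 bp.

130, 122, 11 bp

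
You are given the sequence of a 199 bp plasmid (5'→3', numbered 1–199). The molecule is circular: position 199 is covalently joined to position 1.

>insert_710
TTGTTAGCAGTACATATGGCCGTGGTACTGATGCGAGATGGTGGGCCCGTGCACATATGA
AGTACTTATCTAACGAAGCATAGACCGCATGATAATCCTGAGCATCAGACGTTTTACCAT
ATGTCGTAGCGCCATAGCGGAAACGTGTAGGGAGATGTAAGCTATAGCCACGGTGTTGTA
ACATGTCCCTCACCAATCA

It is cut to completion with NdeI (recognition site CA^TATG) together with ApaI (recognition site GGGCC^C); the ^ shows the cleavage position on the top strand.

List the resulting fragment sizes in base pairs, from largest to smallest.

94, 64, 33, 8 bp

NdeI sites (CATATG) start at positions 13, 54, 118.
NdeI cuts after base 2 of each site, so after positions 14, 55, 119.
The ApaI site (GGGCCC) starts at position 43.
ApaI cuts after base 5 of each site (before the last base), so after position 47.
Combined cut positions: 14, 47, 55, 119.
Circular molecule, 4 cuts → 4 fragments:
  15–47 → 33 bp
  48–55 → 8 bp
  56–119 → 64 bp
  120–199 then 1–14 → 80 + 14 = 94 bp
Sorted largest to smallest: 94, 64, 33, 8 bp.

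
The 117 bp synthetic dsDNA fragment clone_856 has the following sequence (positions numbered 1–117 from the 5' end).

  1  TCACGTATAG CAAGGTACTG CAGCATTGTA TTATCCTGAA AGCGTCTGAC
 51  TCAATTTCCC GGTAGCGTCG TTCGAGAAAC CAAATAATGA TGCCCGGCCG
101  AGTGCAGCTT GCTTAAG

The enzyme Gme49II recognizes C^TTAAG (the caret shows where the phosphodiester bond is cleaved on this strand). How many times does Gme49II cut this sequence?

1

CTTAAG occurs starting at position 112.
Gme49II cuts at 1 site.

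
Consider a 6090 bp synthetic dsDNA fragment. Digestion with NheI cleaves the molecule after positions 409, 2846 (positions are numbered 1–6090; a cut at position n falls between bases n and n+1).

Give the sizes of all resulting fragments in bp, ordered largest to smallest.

3244, 2437, 409 bp

Linear molecule, 2 cuts → 3 fragments:
  409 − 0 = 409 bp
  2846 − 409 = 2437 bp
  6090 − 2846 = 3244 bp
Sorted largest to smallest: 3244, 2437, 409 bp.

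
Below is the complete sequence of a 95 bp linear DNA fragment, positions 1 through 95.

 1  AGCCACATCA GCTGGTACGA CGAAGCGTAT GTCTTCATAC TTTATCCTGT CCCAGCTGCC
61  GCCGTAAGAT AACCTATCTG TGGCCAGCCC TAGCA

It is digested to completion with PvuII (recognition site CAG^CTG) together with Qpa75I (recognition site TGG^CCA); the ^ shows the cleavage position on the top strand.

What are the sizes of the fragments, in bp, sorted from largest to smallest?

PvuII sites (CAGCTG) start at positions 9, 53.
PvuII cuts after base 3 of each site, so after positions 11, 55.
The Qpa75I site (TGGCCA) starts at position 81.
Qpa75I cuts after base 3 of each site, so after position 83.
Combined cut positions: 11, 55, 83.
Linear molecule, 3 cuts → 4 fragments:
  1–11 → 11 bp
  12–55 → 44 bp
  56–83 → 28 bp
  84–95 → 12 bp
Sorted largest to smallest: 44, 28, 12, 11 bp.

44, 28, 12, 11 bp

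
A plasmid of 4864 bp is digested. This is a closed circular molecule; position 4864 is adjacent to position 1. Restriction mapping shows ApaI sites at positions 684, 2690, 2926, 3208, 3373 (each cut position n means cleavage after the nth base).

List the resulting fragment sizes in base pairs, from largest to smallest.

Circular molecule, 5 cuts → 5 fragments:
  2690 − 684 = 2006 bp
  2926 − 2690 = 236 bp
  3208 − 2926 = 282 bp
  3373 − 3208 = 165 bp
  wrap: 4864 − 3373 + 684 = 2175 bp
Sorted largest to smallest: 2175, 2006, 282, 236, 165 bp.

2175, 2006, 282, 236, 165 bp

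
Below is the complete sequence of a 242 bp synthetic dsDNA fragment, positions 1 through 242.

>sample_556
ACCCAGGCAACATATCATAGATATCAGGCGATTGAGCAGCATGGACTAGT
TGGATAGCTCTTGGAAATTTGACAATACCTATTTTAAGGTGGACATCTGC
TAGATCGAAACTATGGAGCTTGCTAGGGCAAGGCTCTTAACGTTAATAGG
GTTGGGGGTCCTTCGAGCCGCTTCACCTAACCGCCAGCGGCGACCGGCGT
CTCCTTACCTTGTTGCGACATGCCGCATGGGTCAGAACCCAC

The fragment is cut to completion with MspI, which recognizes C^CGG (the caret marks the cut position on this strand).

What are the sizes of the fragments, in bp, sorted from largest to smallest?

The MspI site (CCGG) starts at position 194.
MspI cuts after the first base of each site, so after position 194.
Linear molecule, 1 cut → 2 fragments:
  1–194 → 194 bp
  195–242 → 48 bp
Sorted largest to smallest: 194, 48 bp.

194, 48 bp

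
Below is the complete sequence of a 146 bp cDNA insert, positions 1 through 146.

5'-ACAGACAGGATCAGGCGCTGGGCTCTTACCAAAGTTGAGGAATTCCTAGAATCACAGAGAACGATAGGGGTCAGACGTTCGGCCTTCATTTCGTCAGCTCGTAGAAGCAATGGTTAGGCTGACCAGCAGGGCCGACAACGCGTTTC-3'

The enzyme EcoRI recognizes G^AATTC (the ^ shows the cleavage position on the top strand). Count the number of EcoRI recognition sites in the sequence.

GAATTC occurs starting at position 40.
EcoRI cuts at 1 site.

1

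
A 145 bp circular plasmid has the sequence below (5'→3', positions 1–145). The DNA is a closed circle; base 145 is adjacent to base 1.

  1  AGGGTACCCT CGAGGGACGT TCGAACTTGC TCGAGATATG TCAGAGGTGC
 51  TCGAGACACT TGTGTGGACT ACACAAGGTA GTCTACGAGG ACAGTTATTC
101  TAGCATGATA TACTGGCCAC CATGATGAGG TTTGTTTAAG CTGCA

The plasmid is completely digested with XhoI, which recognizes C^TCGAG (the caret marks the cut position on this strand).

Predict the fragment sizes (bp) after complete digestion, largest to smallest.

104, 21, 20 bp

XhoI sites (CTCGAG) start at positions 9, 30, 50.
XhoI cuts after the first base of each site, so after positions 9, 30, 50.
Circular molecule, 3 cuts → 3 fragments:
  10–30 → 21 bp
  31–50 → 20 bp
  51–145 then 1–9 → 95 + 9 = 104 bp
Sorted largest to smallest: 104, 21, 20 bp.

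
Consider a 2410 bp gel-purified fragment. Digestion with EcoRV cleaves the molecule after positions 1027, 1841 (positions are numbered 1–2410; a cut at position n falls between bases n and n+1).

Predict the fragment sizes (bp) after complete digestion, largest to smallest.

Linear molecule, 2 cuts → 3 fragments:
  1027 − 0 = 1027 bp
  1841 − 1027 = 814 bp
  2410 − 1841 = 569 bp
Sorted largest to smallest: 1027, 814, 569 bp.

1027, 814, 569 bp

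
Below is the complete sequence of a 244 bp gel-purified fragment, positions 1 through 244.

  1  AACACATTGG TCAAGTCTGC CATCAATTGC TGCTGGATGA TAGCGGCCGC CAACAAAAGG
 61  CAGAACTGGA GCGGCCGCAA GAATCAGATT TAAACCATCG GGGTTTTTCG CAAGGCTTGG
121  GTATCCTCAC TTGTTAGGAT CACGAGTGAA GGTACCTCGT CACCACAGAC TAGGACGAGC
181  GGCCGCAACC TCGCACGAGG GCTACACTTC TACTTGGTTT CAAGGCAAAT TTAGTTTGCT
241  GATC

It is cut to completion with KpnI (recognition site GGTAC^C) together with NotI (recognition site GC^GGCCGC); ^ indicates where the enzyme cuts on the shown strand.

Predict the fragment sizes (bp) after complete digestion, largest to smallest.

The KpnI site (GGTACC) starts at position 151.
KpnI cuts after base 5 of each site (before the last base), so after position 155.
NotI sites (GCGGCCGC) start at positions 43, 71, 179.
NotI cuts after base 2 of each site, so after positions 44, 72, 180.
Combined cut positions: 44, 72, 155, 180.
Linear molecule, 4 cuts → 5 fragments:
  1–44 → 44 bp
  45–72 → 28 bp
  73–155 → 83 bp
  156–180 → 25 bp
  181–244 → 64 bp
Sorted largest to smallest: 83, 64, 44, 28, 25 bp.

83, 64, 44, 28, 25 bp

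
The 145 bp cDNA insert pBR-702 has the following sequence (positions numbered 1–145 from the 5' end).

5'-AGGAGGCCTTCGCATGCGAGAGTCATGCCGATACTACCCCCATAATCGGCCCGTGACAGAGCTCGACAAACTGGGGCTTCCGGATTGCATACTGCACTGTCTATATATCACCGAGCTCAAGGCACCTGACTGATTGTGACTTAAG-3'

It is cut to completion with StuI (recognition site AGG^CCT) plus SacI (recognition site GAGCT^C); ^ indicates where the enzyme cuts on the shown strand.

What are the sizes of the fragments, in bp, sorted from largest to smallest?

The StuI site (AGGCCT) starts at position 4.
StuI cuts after base 3 of each site, so after position 6.
SacI sites (GAGCTC) start at positions 59, 113.
SacI cuts after base 5 of each site (before the last base), so after positions 63, 117.
Combined cut positions: 6, 63, 117.
Linear molecule, 3 cuts → 4 fragments:
  1–6 → 6 bp
  7–63 → 57 bp
  64–117 → 54 bp
  118–145 → 28 bp
Sorted largest to smallest: 57, 54, 28, 6 bp.

57, 54, 28, 6 bp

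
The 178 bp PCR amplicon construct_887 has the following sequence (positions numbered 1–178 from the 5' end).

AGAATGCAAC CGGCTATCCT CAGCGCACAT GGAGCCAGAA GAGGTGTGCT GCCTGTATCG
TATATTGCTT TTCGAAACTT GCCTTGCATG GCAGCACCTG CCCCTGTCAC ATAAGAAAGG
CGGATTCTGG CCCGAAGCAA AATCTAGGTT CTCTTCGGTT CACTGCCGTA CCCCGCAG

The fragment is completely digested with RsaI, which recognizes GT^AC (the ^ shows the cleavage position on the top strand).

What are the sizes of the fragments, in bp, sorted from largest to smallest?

169, 9 bp

The RsaI site (GTAC) starts at position 168.
RsaI cuts after base 2 of each site, so after position 169.
Linear molecule, 1 cut → 2 fragments:
  1–169 → 169 bp
  170–178 → 9 bp
Sorted largest to smallest: 169, 9 bp.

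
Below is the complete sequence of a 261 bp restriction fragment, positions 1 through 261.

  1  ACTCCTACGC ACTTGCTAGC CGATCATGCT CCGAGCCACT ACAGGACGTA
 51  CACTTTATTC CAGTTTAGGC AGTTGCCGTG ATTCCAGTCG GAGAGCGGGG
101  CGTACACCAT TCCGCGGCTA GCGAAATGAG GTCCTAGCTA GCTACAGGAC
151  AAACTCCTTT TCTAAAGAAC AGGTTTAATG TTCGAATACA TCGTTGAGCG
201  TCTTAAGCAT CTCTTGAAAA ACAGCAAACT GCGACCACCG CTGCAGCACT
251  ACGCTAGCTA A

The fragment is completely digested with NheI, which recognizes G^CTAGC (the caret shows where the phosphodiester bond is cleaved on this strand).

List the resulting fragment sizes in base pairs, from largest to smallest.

NheI sites (GCTAGC) start at positions 15, 117, 137, 253.
NheI cuts after the first base of each site, so after positions 15, 117, 137, 253.
Linear molecule, 4 cuts → 5 fragments:
  1–15 → 15 bp
  16–117 → 102 bp
  118–137 → 20 bp
  138–253 → 116 bp
  254–261 → 8 bp
Sorted largest to smallest: 116, 102, 20, 15, 8 bp.

116, 102, 20, 15, 8 bp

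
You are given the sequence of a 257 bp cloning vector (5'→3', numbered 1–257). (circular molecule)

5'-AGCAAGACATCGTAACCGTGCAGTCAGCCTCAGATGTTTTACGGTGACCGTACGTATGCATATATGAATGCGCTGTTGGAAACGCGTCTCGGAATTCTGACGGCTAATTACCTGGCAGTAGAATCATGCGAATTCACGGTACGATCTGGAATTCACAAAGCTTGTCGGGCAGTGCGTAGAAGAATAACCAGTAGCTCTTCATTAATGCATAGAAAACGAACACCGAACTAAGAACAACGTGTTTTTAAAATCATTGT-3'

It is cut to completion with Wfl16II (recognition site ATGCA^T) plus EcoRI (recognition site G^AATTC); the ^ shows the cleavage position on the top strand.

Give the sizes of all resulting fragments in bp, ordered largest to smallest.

108, 60, 38, 32, 19 bp

Wfl16II sites (ATGCAT) start at positions 56, 205.
Wfl16II cuts after base 5 of each site (before the last base), so after positions 60, 209.
EcoRI sites (GAATTC) start at positions 92, 130, 149.
EcoRI cuts after the first base of each site, so after positions 92, 130, 149.
Combined cut positions: 60, 92, 130, 149, 209.
Circular molecule, 5 cuts → 5 fragments:
  61–92 → 32 bp
  93–130 → 38 bp
  131–149 → 19 bp
  150–209 → 60 bp
  210–257 then 1–60 → 48 + 60 = 108 bp
Sorted largest to smallest: 108, 60, 38, 32, 19 bp.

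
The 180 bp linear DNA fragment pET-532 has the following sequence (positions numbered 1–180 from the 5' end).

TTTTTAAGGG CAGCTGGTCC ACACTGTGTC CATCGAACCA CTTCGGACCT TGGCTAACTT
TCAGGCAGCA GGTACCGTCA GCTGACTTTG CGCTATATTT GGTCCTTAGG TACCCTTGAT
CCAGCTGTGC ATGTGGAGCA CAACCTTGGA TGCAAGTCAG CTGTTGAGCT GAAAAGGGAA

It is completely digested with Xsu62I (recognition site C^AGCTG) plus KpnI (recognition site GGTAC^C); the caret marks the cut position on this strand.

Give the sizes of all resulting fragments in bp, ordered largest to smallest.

Xsu62I sites (CAGCTG) start at positions 11, 79, 122, 158.
Xsu62I cuts after the first base of each site, so after positions 11, 79, 122, 158.
KpnI sites (GGTACC) start at positions 71, 109.
KpnI cuts after base 5 of each site (before the last base), so after positions 75, 113.
Combined cut positions: 11, 75, 79, 113, 122, 158.
Linear molecule, 6 cuts → 7 fragments:
  1–11 → 11 bp
  12–75 → 64 bp
  76–79 → 4 bp
  80–113 → 34 bp
  114–122 → 9 bp
  123–158 → 36 bp
  159–180 → 22 bp
Sorted largest to smallest: 64, 36, 34, 22, 11, 9, 4 bp.

64, 36, 34, 22, 11, 9, 4 bp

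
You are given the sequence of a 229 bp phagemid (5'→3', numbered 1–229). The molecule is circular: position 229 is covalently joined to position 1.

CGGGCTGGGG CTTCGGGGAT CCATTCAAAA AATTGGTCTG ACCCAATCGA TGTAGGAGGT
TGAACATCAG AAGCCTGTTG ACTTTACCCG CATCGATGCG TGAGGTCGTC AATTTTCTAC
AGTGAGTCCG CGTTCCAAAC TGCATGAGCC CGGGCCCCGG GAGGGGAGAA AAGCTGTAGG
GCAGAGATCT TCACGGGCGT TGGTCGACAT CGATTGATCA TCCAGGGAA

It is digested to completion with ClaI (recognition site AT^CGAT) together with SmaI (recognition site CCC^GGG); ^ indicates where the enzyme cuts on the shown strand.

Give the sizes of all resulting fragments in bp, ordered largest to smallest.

ClaI sites (ATCGAT) start at positions 46, 92, 209.
ClaI cuts after base 2 of each site, so after positions 47, 93, 210.
SmaI sites (CCCGGG) start at positions 149, 156.
SmaI cuts after base 3 of each site, so after positions 151, 158.
Combined cut positions: 47, 93, 151, 158, 210.
Circular molecule, 5 cuts → 5 fragments:
  48–93 → 46 bp
  94–151 → 58 bp
  152–158 → 7 bp
  159–210 → 52 bp
  211–229 then 1–47 → 19 + 47 = 66 bp
Sorted largest to smallest: 66, 58, 52, 46, 7 bp.

66, 58, 52, 46, 7 bp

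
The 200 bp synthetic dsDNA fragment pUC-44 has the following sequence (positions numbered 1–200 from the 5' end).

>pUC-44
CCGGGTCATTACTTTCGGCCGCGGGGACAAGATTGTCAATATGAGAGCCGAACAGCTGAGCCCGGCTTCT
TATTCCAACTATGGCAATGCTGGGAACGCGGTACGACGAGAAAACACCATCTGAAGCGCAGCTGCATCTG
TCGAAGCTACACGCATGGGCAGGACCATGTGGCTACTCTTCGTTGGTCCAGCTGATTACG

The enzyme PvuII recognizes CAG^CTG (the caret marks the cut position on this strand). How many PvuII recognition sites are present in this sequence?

CAGCTG occurs starting at positions 53, 129, 189.
PvuII cuts at 3 sites.

3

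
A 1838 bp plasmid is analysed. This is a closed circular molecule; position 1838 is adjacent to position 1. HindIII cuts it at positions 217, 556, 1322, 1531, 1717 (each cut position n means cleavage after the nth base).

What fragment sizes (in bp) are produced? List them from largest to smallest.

766, 339, 338, 209, 186 bp

Circular molecule, 5 cuts → 5 fragments:
  556 − 217 = 339 bp
  1322 − 556 = 766 bp
  1531 − 1322 = 209 bp
  1717 − 1531 = 186 bp
  wrap: 1838 − 1717 + 217 = 338 bp
Sorted largest to smallest: 766, 339, 338, 209, 186 bp.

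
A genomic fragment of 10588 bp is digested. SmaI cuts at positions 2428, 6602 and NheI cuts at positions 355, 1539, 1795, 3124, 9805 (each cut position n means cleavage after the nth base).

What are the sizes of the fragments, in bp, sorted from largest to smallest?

Combined cut positions (sorted): 355, 1539, 1795, 2428, 3124, 6602, 9805.
Linear molecule, 7 cuts → 8 fragments:
  355 − 0 = 355 bp
  1539 − 355 = 1184 bp
  1795 − 1539 = 256 bp
  2428 − 1795 = 633 bp
  3124 − 2428 = 696 bp
  6602 − 3124 = 3478 bp
  9805 − 6602 = 3203 bp
  10588 − 9805 = 783 bp
Sorted largest to smallest: 3478, 3203, 1184, 783, 696, 633, 355, 256 bp.

3478, 3203, 1184, 783, 696, 633, 355, 256 bp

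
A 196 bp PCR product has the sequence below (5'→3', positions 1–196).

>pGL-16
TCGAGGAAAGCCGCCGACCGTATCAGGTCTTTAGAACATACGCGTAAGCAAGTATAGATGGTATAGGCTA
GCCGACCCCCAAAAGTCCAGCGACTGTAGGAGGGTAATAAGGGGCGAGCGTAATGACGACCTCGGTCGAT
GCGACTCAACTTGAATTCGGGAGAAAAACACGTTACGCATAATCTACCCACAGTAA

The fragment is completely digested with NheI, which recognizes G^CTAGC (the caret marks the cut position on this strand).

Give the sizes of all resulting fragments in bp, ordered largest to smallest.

The NheI site (GCTAGC) starts at position 67.
NheI cuts after the first base of each site, so after position 67.
Linear molecule, 1 cut → 2 fragments:
  1–67 → 67 bp
  68–196 → 129 bp
Sorted largest to smallest: 129, 67 bp.

129, 67 bp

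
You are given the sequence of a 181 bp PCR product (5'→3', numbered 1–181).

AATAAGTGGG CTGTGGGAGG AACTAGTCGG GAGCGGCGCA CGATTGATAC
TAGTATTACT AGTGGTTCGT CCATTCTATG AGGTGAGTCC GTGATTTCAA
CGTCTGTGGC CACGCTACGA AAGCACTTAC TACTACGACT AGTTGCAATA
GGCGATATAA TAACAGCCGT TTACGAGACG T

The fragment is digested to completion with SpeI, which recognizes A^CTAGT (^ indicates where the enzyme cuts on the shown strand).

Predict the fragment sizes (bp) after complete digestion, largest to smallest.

80, 43, 27, 22, 9 bp

SpeI sites (ACTAGT) start at positions 22, 49, 58, 138.
SpeI cuts after the first base of each site, so after positions 22, 49, 58, 138.
Linear molecule, 4 cuts → 5 fragments:
  1–22 → 22 bp
  23–49 → 27 bp
  50–58 → 9 bp
  59–138 → 80 bp
  139–181 → 43 bp
Sorted largest to smallest: 80, 43, 27, 22, 9 bp.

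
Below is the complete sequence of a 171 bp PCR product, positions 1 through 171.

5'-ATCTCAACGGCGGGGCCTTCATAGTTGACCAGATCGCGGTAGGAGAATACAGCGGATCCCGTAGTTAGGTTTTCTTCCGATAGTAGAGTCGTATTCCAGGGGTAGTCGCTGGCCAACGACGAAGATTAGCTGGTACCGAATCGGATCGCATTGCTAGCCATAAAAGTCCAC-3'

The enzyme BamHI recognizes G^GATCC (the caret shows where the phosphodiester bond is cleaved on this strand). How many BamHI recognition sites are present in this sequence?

1

GGATCC occurs starting at position 54.
BamHI cuts at 1 site.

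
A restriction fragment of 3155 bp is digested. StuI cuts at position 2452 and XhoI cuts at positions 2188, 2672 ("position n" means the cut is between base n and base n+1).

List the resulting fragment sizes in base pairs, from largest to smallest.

Combined cut positions (sorted): 2188, 2452, 2672.
Linear molecule, 3 cuts → 4 fragments:
  2188 − 0 = 2188 bp
  2452 − 2188 = 264 bp
  2672 − 2452 = 220 bp
  3155 − 2672 = 483 bp
Sorted largest to smallest: 2188, 483, 264, 220 bp.

2188, 483, 264, 220 bp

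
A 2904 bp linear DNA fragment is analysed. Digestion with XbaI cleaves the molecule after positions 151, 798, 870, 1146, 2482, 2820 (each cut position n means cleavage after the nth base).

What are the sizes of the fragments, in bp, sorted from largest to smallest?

1336, 647, 338, 276, 151, 84, 72 bp

Linear molecule, 6 cuts → 7 fragments:
  151 − 0 = 151 bp
  798 − 151 = 647 bp
  870 − 798 = 72 bp
  1146 − 870 = 276 bp
  2482 − 1146 = 1336 bp
  2820 − 2482 = 338 bp
  2904 − 2820 = 84 bp
Sorted largest to smallest: 1336, 647, 338, 276, 151, 84, 72 bp.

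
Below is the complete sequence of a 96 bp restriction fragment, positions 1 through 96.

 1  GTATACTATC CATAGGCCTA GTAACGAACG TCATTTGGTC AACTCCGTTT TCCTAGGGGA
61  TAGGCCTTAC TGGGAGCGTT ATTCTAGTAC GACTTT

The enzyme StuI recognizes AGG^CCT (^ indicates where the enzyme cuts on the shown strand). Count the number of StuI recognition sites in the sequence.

2

AGGCCT occurs starting at positions 14, 62.
StuI cuts at 2 sites.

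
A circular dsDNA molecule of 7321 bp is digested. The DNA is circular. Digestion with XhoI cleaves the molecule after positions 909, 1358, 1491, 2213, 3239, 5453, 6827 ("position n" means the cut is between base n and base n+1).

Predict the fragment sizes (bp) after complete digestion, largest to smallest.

Circular molecule, 7 cuts → 7 fragments:
  1358 − 909 = 449 bp
  1491 − 1358 = 133 bp
  2213 − 1491 = 722 bp
  3239 − 2213 = 1026 bp
  5453 − 3239 = 2214 bp
  6827 − 5453 = 1374 bp
  wrap: 7321 − 6827 + 909 = 1403 bp
Sorted largest to smallest: 2214, 1403, 1374, 1026, 722, 449, 133 bp.

2214, 1403, 1374, 1026, 722, 449, 133 bp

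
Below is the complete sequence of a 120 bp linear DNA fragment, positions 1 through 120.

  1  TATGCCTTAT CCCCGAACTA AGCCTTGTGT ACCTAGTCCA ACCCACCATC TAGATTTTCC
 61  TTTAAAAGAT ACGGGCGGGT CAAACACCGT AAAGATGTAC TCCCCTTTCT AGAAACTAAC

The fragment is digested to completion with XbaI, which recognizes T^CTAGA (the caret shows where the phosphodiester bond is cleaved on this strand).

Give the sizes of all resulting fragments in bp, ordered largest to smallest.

59, 49, 12 bp

XbaI sites (TCTAGA) start at positions 49, 108.
XbaI cuts after the first base of each site, so after positions 49, 108.
Linear molecule, 2 cuts → 3 fragments:
  1–49 → 49 bp
  50–108 → 59 bp
  109–120 → 12 bp
Sorted largest to smallest: 59, 49, 12 bp.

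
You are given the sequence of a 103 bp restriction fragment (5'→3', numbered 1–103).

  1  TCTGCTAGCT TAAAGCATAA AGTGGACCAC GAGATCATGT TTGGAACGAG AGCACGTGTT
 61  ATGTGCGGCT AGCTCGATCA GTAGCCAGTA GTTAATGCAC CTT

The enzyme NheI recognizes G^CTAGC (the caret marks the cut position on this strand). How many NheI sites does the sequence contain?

2

GCTAGC occurs starting at positions 4, 68.
NheI cuts at 2 sites.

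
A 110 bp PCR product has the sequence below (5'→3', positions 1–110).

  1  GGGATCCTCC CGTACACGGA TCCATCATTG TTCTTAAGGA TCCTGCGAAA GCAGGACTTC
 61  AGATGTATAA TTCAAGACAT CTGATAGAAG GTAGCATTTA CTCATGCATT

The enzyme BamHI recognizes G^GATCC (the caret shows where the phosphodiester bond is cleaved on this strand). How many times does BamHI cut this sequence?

GGATCC occurs starting at positions 2, 18, 38.
BamHI cuts at 3 sites.

3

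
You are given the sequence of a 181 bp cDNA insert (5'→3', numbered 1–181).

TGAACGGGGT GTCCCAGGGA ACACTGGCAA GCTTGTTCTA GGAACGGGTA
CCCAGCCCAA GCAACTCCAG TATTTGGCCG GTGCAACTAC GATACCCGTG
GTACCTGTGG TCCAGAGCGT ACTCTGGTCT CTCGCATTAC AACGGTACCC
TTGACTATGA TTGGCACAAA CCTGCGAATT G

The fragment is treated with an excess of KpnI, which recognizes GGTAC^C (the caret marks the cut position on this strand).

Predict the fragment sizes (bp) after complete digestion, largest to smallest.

53, 51, 44, 33 bp

KpnI sites (GGTACC) start at positions 47, 100, 144.
KpnI cuts after base 5 of each site (before the last base), so after positions 51, 104, 148.
Linear molecule, 3 cuts → 4 fragments:
  1–51 → 51 bp
  52–104 → 53 bp
  105–148 → 44 bp
  149–181 → 33 bp
Sorted largest to smallest: 53, 51, 44, 33 bp.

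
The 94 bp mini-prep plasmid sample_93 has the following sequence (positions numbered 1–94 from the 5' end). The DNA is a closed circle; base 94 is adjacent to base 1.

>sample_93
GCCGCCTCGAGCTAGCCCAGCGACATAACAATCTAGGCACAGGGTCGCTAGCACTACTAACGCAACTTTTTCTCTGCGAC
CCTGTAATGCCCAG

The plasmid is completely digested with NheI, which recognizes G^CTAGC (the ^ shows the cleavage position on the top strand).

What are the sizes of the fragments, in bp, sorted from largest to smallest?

NheI sites (GCTAGC) start at positions 11, 47.
NheI cuts after the first base of each site, so after positions 11, 47.
Circular molecule, 2 cuts → 2 fragments:
  12–47 → 36 bp
  48–94 then 1–11 → 47 + 11 = 58 bp
Sorted largest to smallest: 58, 36 bp.

58, 36 bp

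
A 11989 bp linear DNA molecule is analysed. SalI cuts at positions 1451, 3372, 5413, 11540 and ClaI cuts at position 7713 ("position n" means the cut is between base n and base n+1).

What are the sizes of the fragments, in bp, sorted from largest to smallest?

Combined cut positions (sorted): 1451, 3372, 5413, 7713, 11540.
Linear molecule, 5 cuts → 6 fragments:
  1451 − 0 = 1451 bp
  3372 − 1451 = 1921 bp
  5413 − 3372 = 2041 bp
  7713 − 5413 = 2300 bp
  11540 − 7713 = 3827 bp
  11989 − 11540 = 449 bp
Sorted largest to smallest: 3827, 2300, 2041, 1921, 1451, 449 bp.

3827, 2300, 2041, 1921, 1451, 449 bp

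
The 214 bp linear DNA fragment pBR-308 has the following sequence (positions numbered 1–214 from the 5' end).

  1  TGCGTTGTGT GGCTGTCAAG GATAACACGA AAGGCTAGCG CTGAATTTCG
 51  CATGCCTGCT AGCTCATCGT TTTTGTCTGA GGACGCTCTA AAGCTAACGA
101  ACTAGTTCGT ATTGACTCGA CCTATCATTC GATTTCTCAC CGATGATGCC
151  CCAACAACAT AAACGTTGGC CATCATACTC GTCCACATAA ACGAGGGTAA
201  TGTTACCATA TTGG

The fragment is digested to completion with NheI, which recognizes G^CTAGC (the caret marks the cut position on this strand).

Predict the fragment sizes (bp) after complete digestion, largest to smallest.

NheI sites (GCTAGC) start at positions 34, 58.
NheI cuts after the first base of each site, so after positions 34, 58.
Linear molecule, 2 cuts → 3 fragments:
  1–34 → 34 bp
  35–58 → 24 bp
  59–214 → 156 bp
Sorted largest to smallest: 156, 34, 24 bp.

156, 34, 24 bp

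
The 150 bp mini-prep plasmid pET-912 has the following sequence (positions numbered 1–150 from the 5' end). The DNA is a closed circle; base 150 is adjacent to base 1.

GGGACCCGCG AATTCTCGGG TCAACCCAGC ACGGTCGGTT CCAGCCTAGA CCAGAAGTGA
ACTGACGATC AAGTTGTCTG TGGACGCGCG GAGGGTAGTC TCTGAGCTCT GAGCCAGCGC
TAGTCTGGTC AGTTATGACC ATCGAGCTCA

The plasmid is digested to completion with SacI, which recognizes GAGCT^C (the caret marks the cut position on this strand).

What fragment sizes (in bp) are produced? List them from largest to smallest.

110, 40 bp

SacI sites (GAGCTC) start at positions 104, 144.
SacI cuts after base 5 of each site (before the last base), so after positions 108, 148.
Circular molecule, 2 cuts → 2 fragments:
  109–148 → 40 bp
  149–150 then 1–108 → 2 + 108 = 110 bp
Sorted largest to smallest: 110, 40 bp.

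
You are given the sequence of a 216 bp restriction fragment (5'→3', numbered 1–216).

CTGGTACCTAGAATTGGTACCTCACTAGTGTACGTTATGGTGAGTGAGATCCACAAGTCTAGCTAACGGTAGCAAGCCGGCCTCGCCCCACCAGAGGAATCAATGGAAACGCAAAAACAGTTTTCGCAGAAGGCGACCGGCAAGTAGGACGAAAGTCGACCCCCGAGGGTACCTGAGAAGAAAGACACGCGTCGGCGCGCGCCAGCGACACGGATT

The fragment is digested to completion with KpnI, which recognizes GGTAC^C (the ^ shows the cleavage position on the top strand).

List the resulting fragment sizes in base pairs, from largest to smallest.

152, 44, 13, 7 bp

KpnI sites (GGTACC) start at positions 3, 16, 168.
KpnI cuts after base 5 of each site (before the last base), so after positions 7, 20, 172.
Linear molecule, 3 cuts → 4 fragments:
  1–7 → 7 bp
  8–20 → 13 bp
  21–172 → 152 bp
  173–216 → 44 bp
Sorted largest to smallest: 152, 44, 13, 7 bp.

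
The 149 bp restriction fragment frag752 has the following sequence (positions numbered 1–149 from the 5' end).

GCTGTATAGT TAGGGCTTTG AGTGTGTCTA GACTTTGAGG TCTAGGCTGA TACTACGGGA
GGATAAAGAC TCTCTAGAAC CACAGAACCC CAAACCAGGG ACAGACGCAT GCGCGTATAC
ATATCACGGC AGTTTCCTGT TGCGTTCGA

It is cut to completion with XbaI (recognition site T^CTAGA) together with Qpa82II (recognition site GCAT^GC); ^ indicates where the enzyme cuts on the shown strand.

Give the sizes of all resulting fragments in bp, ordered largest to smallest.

46, 39, 37, 27 bp

XbaI sites (TCTAGA) start at positions 27, 73.
XbaI cuts after the first base of each site, so after positions 27, 73.
The Qpa82II site (GCATGC) starts at position 107.
Qpa82II cuts after base 4 of each site, so after position 110.
Combined cut positions: 27, 73, 110.
Linear molecule, 3 cuts → 4 fragments:
  1–27 → 27 bp
  28–73 → 46 bp
  74–110 → 37 bp
  111–149 → 39 bp
Sorted largest to smallest: 46, 39, 37, 27 bp.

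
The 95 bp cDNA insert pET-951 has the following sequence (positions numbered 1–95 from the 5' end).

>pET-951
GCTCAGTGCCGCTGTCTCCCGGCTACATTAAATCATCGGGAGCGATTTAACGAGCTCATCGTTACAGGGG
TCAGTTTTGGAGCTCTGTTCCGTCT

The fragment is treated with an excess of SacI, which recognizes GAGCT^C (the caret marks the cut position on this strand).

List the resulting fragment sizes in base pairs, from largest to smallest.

SacI sites (GAGCTC) start at positions 52, 80.
SacI cuts after base 5 of each site (before the last base), so after positions 56, 84.
Linear molecule, 2 cuts → 3 fragments:
  1–56 → 56 bp
  57–84 → 28 bp
  85–95 → 11 bp
Sorted largest to smallest: 56, 28, 11 bp.

56, 28, 11 bp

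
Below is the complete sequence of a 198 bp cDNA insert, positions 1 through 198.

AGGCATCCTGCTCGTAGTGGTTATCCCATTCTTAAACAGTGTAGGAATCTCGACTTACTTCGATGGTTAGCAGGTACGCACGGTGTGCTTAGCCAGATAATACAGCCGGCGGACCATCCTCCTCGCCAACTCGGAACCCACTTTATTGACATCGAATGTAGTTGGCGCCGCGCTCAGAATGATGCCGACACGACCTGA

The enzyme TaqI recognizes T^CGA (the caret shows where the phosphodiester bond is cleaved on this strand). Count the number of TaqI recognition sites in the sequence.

TCGA occurs starting at positions 50, 60, 152.
TaqI cuts at 3 sites.

3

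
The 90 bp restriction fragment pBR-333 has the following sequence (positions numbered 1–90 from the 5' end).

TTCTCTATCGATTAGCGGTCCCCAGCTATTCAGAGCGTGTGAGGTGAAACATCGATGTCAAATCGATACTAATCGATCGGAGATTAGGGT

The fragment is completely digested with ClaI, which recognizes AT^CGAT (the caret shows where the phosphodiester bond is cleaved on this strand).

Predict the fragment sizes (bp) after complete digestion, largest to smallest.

ClaI sites (ATCGAT) start at positions 7, 51, 62, 72.
ClaI cuts after base 2 of each site, so after positions 8, 52, 63, 73.
Linear molecule, 4 cuts → 5 fragments:
  1–8 → 8 bp
  9–52 → 44 bp
  53–63 → 11 bp
  64–73 → 10 bp
  74–90 → 17 bp
Sorted largest to smallest: 44, 17, 11, 10, 8 bp.

44, 17, 11, 10, 8 bp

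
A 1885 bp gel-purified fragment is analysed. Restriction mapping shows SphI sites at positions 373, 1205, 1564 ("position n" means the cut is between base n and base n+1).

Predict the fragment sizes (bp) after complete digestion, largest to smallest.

832, 373, 359, 321 bp

Linear molecule, 3 cuts → 4 fragments:
  373 − 0 = 373 bp
  1205 − 373 = 832 bp
  1564 − 1205 = 359 bp
  1885 − 1564 = 321 bp
Sorted largest to smallest: 832, 373, 359, 321 bp.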